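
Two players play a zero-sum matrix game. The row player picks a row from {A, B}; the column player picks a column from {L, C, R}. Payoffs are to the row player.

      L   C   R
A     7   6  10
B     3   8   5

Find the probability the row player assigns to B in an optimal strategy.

Row minima: A → 6, B → 3; maximin = 6.
Column maxima: L → 7, C → 8, R → 10; minimax = 7.
6 ≠ 7, so there is no saddle point; optimal play is mixed.
R is strictly dominated by L (it gives the row player strictly more in every row), so the column player never plays it.
On the remaining 2×2 (A, B vs L, C):
Let the row player play A with probability p. Expected payoff against L: 7p + 3(1−p) = 4p + 3; against C: 6p + 8(1−p) = −2p + 8.
Setting these equal: 4p + 3 = −2p + 8 ⇒ 6p = 5 ⇒ p = 5/6, and the value is (4)·(5/6) + 3 = 19/3.
For the column player: with q = P(L), equating A's and B's payoffs gives q + 6 = −5q + 8 ⇒ q = 1/3.

1/6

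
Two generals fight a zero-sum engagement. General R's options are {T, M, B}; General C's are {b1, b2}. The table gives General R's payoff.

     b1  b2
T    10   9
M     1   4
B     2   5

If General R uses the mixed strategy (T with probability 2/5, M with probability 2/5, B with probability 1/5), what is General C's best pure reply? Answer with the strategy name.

If General C plays b1, General R's expected payoff is (2/5)·10 + (2/5)·1 + (1/5)·2 = 24/5.
If General C plays b2, General R's expected payoff is (2/5)·9 + (2/5)·4 + (1/5)·5 = 31/5.
General C minimizes General R's payoff; the smallest is 24/5, so the best response is b1.

b1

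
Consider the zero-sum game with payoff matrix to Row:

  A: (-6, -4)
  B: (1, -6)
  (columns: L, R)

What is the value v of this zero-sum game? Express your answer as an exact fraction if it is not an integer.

-40/9

Row minima: A → -6, B → -6; maximin = -6.
Column maxima: L → 1, R → -4; minimax = -4.
-6 ≠ -4, so there is no saddle point; optimal play is mixed.
Let Row play A with probability p. Expected payoff against L: (-6)p + 1(1−p) = −7p + 1; against R: (-4)p + (-6)(1−p) = 2p − 6.
Setting these equal: −7p + 1 = 2p − 6 ⇒ −9p = -7 ⇒ p = 7/9, and the value is (-7)·(7/9) + 1 = -40/9.
For Column: with q = P(L), equating A's and B's payoffs gives −2q − 4 = 7q − 6 ⇒ q = 2/9.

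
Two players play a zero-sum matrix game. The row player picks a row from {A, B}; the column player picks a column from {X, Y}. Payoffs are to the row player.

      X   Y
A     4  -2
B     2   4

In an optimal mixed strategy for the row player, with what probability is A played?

1/4

Row minima: A → -2, B → 2; maximin = 2.
Column maxima: X → 4, Y → 4; minimax = 4.
2 ≠ 4, so there is no saddle point; optimal play is mixed.
Let the row player play A with probability p. Expected payoff against X: 4p + 2(1−p) = 2p + 2; against Y: (-2)p + 4(1−p) = −6p + 4.
Setting these equal: 2p + 2 = −6p + 4 ⇒ 8p = 2 ⇒ p = 1/4, and the value is (2)·(1/4) + 2 = 5/2.
For the column player: with q = P(X), equating A's and B's payoffs gives 6q − 2 = −2q + 4 ⇒ q = 3/4.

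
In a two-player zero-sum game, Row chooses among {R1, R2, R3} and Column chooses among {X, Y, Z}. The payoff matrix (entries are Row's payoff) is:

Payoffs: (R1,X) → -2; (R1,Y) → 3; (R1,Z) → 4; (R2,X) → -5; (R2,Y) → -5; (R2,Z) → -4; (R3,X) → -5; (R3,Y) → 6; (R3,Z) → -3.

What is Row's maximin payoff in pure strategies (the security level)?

Row minima: R1 → -2, R2 → -5, R3 → -5.
The best of these is -2.

-2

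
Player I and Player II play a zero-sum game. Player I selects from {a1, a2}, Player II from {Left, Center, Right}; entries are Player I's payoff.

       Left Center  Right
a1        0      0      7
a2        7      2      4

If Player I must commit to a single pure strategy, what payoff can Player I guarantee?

2

Row minima: a1 → 0, a2 → 2.
The best of these is 2.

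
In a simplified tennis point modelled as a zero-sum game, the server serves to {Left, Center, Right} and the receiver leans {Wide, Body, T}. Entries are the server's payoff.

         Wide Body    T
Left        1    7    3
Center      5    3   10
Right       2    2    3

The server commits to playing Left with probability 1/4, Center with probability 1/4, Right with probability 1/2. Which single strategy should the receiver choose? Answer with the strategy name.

Wide

If the receiver plays Wide, the server's expected payoff is (1/4)·1 + (1/4)·5 + (1/2)·2 = 5/2.
If the receiver plays Body, the server's expected payoff is (1/4)·7 + (1/4)·3 + (1/2)·2 = 7/2.
If the receiver plays T, the server's expected payoff is (1/4)·3 + (1/4)·10 + (1/2)·3 = 19/4.
The receiver minimizes the server's payoff; the smallest is 5/2, so the best response is Wide.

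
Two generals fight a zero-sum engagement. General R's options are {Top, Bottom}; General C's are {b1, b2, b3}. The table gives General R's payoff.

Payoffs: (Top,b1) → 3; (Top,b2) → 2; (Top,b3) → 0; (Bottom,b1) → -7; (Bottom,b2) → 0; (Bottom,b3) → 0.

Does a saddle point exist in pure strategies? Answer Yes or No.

Yes

Row minima: Top → 0, Bottom → -7; maximin = 0.
Column maxima: b1 → 3, b2 → 2, b3 → 0; minimax = 0.
maximin = minimax = 0, so a saddle point exists.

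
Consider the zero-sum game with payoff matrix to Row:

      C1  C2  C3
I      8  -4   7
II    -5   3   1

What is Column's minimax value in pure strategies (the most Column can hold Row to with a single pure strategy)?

3

Column maxima: C1 → 8, C2 → 3, C3 → 7.
The smallest of these is 3.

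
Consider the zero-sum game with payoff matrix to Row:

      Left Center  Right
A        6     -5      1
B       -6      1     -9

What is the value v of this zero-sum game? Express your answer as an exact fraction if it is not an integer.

Row minima: A → -5, B → -9; maximin = -5.
Column maxima: Left → 6, Center → 1, Right → 1; minimax = 1.
-5 ≠ 1, so there is no saddle point; optimal play is mixed.
Left is strictly dominated by Right (it gives Row strictly more in every row), so Column never plays it.
On the remaining 2×2 (A, B vs Center, Right):
Let Row play A with probability p. Expected payoff against Center: (-5)p + 1(1−p) = −6p + 1; against Right: 1p + (-9)(1−p) = 10p − 9.
Setting these equal: −6p + 1 = 10p − 9 ⇒ −16p = -10 ⇒ p = 5/8, and the value is (-6)·(5/8) + 1 = -11/4.
For Column: with q = P(Center), equating A's and B's payoffs gives −6q + 1 = 10q − 9 ⇒ q = 5/8.

-11/4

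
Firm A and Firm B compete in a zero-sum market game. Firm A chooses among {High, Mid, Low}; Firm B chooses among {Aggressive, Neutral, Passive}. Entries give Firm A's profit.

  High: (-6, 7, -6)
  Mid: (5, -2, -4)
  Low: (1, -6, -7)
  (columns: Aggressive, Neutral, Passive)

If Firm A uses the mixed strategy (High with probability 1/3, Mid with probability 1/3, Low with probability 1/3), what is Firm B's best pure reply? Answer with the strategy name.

Passive

If Firm B plays Aggressive, Firm A's expected payoff is (1/3)·(-6) + (1/3)·5 + (1/3)·1 = 0.
If Firm B plays Neutral, Firm A's expected payoff is (1/3)·7 + (1/3)·(-2) + (1/3)·(-6) = -1/3.
If Firm B plays Passive, Firm A's expected payoff is (1/3)·(-6) + (1/3)·(-4) + (1/3)·(-7) = -17/3.
Firm B minimizes Firm A's payoff; the smallest is -17/3, so the best response is Passive.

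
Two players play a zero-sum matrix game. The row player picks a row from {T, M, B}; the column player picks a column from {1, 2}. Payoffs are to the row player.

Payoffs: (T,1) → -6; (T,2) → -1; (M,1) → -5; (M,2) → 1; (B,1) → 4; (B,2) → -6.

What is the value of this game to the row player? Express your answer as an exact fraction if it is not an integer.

Row minima: T → -6, M → -5, B → -6; maximin = -5.
Column maxima: 1 → 4, 2 → 1; minimax = 1.
-5 ≠ 1, so there is no saddle point; optimal play is mixed.
T is strictly dominated by M, so the row player never plays it.
On the remaining 2×2 (M, B vs 1, 2):
Let the row player play M with probability p. Expected payoff against 1: (-5)p + 4(1−p) = −9p + 4; against 2: 1p + (-6)(1−p) = 7p − 6.
Setting these equal: −9p + 4 = 7p − 6 ⇒ −16p = -10 ⇒ p = 5/8, and the value is (-9)·(5/8) + 4 = -13/8.
For the column player: with q = P(1), equating M's and B's payoffs gives −6q + 1 = 10q − 6 ⇒ q = 7/16.

-13/8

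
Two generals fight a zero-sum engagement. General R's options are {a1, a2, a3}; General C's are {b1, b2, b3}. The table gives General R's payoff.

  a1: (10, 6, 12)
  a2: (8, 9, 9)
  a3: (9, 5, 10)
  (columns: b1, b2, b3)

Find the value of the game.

Row minima: a1 → 6, a2 → 8, a3 → 5; maximin = 8.
Column maxima: b1 → 10, b2 → 9, b3 → 12; minimax = 9.
8 ≠ 9, so there is no saddle point; optimal play is mixed.
a3 is strictly dominated by a1, so General R never plays it.
b3 is strictly dominated by b1 (it gives General R strictly more in every row), so General C never plays it.
On the remaining 2×2 (a1, a2 vs b1, b2):
Let General R play a1 with probability p. Expected payoff against b1: 10p + 8(1−p) = 2p + 8; against b2: 6p + 9(1−p) = −3p + 9.
Setting these equal: 2p + 8 = −3p + 9 ⇒ 5p = 1 ⇒ p = 1/5, and the value is (2)·(1/5) + 8 = 42/5.
For General C: with q = P(b1), equating a1's and a2's payoffs gives 4q + 6 = −q + 9 ⇒ q = 3/5.

42/5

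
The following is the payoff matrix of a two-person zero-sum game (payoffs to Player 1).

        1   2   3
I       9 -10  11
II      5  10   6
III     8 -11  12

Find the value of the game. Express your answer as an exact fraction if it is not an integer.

35/6

Row minima: I → -10, II → 5, III → -11; maximin = 5.
Column maxima: 1 → 9, 2 → 10, 3 → 12; minimax = 9.
5 ≠ 9, so there is no saddle point; optimal play is mixed.
3 is strictly dominated by 1 (it gives Player 1 strictly more in every row), so Player 2 never plays it.
With 3 eliminated, III is strictly dominated by I (I gives Player 1 strictly more in every remaining column), so Player 1 never plays it.
On the remaining 2×2 (I, II vs 1, 2):
Let Player 1 play I with probability p. Expected payoff against 1: 9p + 5(1−p) = 4p + 5; against 2: (-10)p + 10(1−p) = −20p + 10.
Setting these equal: 4p + 5 = −20p + 10 ⇒ 24p = 5 ⇒ p = 5/24, and the value is (4)·(5/24) + 5 = 35/6.
For Player 2: with q = P(1), equating I's and II's payoffs gives 19q − 10 = −5q + 10 ⇒ q = 5/6.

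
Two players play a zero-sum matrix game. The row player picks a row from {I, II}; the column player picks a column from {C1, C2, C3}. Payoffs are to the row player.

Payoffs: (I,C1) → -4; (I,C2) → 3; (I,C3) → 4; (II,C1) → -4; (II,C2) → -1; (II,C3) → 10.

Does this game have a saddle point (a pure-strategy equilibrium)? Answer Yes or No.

Yes

Row minima: I → -4, II → -4; maximin = -4.
Column maxima: C1 → -4, C2 → 3, C3 → 10; minimax = -4.
maximin = minimax = -4, so a saddle point exists.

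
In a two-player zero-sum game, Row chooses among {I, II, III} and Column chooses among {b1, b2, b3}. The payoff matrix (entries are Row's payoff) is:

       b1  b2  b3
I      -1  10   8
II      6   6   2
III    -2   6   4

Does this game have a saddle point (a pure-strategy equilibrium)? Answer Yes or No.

Row minima: I → -1, II → 2, III → -2; maximin = 2.
Column maxima: b1 → 6, b2 → 10, b3 → 8; minimax = 6.
2 ≠ 6, so no pure-strategy equilibrium exists.

No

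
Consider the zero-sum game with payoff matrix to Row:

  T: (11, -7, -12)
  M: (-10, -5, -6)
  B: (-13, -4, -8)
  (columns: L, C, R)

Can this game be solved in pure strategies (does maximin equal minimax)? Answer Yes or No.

Row minima: T → -12, M → -10, B → -13; maximin = -10.
Column maxima: L → 11, C → -4, R → -6; minimax = -6.
-10 ≠ -6, so no pure-strategy equilibrium exists.

No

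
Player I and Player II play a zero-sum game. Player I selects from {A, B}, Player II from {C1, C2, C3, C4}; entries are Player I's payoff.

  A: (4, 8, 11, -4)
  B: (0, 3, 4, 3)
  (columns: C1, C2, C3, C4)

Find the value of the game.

12/11

Row minima: A → -4, B → 0; maximin = 0.
Column maxima: C1 → 4, C2 → 8, C3 → 11, C4 → 3; minimax = 3.
0 ≠ 3, so there is no saddle point; optimal play is mixed.
C2 is strictly dominated by C1 (it gives Player I strictly more in every row), so Player II never plays it.
C3 is strictly dominated by C1 (it gives Player I strictly more in every row), so Player II never plays it.
On the remaining 2×2 (A, B vs C1, C4):
Let Player I play A with probability p. Expected payoff against C1: 4p + 0(1−p) = 4p; against C4: (-4)p + 3(1−p) = −7p + 3.
Setting these equal: 4p = −7p + 3 ⇒ 11p = 3 ⇒ p = 3/11, and the value is (4)·(3/11) = 12/11.
For Player II: with q = P(C1), equating A's and B's payoffs gives 8q − 4 = −3q + 3 ⇒ q = 7/11.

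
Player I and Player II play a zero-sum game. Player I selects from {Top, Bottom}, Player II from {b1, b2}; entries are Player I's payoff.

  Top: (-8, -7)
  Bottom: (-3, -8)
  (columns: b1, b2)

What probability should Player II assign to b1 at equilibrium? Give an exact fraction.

Row minima: Top → -8, Bottom → -8; maximin = -8.
Column maxima: b1 → -3, b2 → -7; minimax = -7.
-8 ≠ -7, so there is no saddle point; optimal play is mixed.
Let Player I play Top with probability p. Expected payoff against b1: (-8)p + (-3)(1−p) = −5p − 3; against b2: (-7)p + (-8)(1−p) = p − 8.
Setting these equal: −5p − 3 = p − 8 ⇒ −6p = -5 ⇒ p = 5/6, and the value is (-5)·(5/6) − 3 = -43/6.
For Player II: with q = P(b1), equating Top's and Bottom's payoffs gives −q − 7 = 5q − 8 ⇒ q = 1/6.

1/6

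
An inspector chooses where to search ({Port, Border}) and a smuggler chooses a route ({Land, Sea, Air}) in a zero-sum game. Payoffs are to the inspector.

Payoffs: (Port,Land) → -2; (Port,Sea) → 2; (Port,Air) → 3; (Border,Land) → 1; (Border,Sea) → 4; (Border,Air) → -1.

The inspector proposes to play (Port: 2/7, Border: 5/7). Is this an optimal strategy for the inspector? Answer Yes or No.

Yes

Against Land this mix gives (2/7)·(-2) + (5/7)·1 = 1/7.
Against Sea this mix gives (2/7)·2 + (5/7)·4 = 24/7.
Against Air this mix gives (2/7)·3 + (5/7)·(-1) = 1/7.
All of the smuggler's active replies (Land, Air) yield 1/7, and no column does worse for the inspector. The mix makes the smuggler indifferent and guarantees 1/7, so it is optimal.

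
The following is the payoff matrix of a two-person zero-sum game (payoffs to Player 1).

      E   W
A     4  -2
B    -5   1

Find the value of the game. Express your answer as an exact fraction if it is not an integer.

Row minima: A → -2, B → -5; maximin = -2.
Column maxima: E → 4, W → 1; minimax = 1.
-2 ≠ 1, so there is no saddle point; optimal play is mixed.
Let Player 1 play A with probability p. Expected payoff against E: 4p + (-5)(1−p) = 9p − 5; against W: (-2)p + 1(1−p) = −3p + 1.
Setting these equal: 9p − 5 = −3p + 1 ⇒ 12p = 6 ⇒ p = 1/2, and the value is (9)·(1/2) − 5 = -1/2.
For Player 2: with q = P(E), equating A's and B's payoffs gives 6q − 2 = −6q + 1 ⇒ q = 1/4.

-1/2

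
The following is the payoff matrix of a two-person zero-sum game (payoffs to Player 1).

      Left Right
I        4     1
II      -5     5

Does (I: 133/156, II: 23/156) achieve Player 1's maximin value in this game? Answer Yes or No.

Against Left this mix gives (133/156)·4 + (23/156)·(-5) = 139/52.
Against Right this mix gives (133/156)·1 + (23/156)·5 = 62/39.
Player 2 will play Right, holding Player 1 to 62/39. Shifting weight toward the row that does better against Right would raise this floor (the equalizing mix achieves 25/13 against both Right and Left), so the proposed strategy is not optimal.

No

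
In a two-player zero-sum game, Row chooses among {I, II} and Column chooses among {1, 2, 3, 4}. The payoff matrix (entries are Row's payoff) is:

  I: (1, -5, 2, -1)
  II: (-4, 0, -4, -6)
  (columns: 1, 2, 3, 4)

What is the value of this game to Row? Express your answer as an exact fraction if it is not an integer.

Row minima: I → -5, II → -6; maximin = -5.
Column maxima: 1 → 1, 2 → 0, 3 → 2, 4 → -1; minimax = -1.
-5 ≠ -1, so there is no saddle point; optimal play is mixed.
1 is strictly dominated by 4 (it gives Row strictly more in every row), so Column never plays it.
3 is strictly dominated by 4 (it gives Row strictly more in every row), so Column never plays it.
On the remaining 2×2 (I, II vs 2, 4):
Let Row play I with probability p. Expected payoff against 2: (-5)p + 0(1−p) = −5p; against 4: (-1)p + (-6)(1−p) = 5p − 6.
Setting these equal: −5p = 5p − 6 ⇒ −10p = -6 ⇒ p = 3/5, and the value is (-5)·(3/5) = -3.
For Column: with q = P(2), equating I's and II's payoffs gives −4q − 1 = 6q − 6 ⇒ q = 1/2.

-3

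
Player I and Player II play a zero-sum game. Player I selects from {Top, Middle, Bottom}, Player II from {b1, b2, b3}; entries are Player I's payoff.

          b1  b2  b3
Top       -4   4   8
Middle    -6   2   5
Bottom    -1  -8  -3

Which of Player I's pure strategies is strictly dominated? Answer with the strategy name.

Top gives a strictly higher payoff than Middle against every column: -4 > -6, 4 > 2, 8 > 5.
So Middle is strictly dominated and Player I never plays it.

Middle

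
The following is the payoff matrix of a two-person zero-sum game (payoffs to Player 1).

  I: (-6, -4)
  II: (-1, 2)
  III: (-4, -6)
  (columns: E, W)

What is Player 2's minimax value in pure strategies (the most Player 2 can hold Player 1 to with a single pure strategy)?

-1

Column maxima: E → -1, W → 2.
The smallest of these is -1.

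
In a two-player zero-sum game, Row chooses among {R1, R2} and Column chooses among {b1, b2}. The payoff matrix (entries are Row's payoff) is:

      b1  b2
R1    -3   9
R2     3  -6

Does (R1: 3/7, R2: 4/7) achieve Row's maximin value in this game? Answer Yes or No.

Against b1 this mix gives (3/7)·(-3) + (4/7)·3 = 3/7.
Against b2 this mix gives (3/7)·9 + (4/7)·(-6) = 3/7.
All of Column's active replies (b1, b2) yield 3/7, and no column does worse for Row. The mix makes Column indifferent and guarantees 3/7, so it is optimal.

Yes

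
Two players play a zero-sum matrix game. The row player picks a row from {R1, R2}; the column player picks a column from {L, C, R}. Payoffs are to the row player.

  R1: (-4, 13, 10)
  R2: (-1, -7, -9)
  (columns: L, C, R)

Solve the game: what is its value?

Row minima: R1 → -4, R2 → -9; maximin = -4.
Column maxima: L → -1, C → 13, R → 10; minimax = -1.
-4 ≠ -1, so there is no saddle point; optimal play is mixed.
C is strictly dominated by R (it gives the row player strictly more in every row), so the column player never plays it.
On the remaining 2×2 (R1, R2 vs L, R):
Let the row player play R1 with probability p. Expected payoff against L: (-4)p + (-1)(1−p) = −3p − 1; against R: 10p + (-9)(1−p) = 19p − 9.
Setting these equal: −3p − 1 = 19p − 9 ⇒ −22p = -8 ⇒ p = 4/11, and the value is (-3)·(4/11) − 1 = -23/11.
For the column player: with q = P(L), equating R1's and R2's payoffs gives −14q + 10 = 8q − 9 ⇒ q = 19/22.

-23/11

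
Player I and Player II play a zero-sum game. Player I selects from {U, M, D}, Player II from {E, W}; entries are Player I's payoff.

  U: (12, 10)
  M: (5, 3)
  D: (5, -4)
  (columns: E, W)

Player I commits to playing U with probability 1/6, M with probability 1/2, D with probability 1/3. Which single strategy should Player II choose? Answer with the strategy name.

W

If Player II plays E, Player I's expected payoff is (1/6)·12 + (1/2)·5 + (1/3)·5 = 37/6.
If Player II plays W, Player I's expected payoff is (1/6)·10 + (1/2)·3 + (1/3)·(-4) = 11/6.
Player II minimizes Player I's payoff; the smallest is 11/6, so the best response is W.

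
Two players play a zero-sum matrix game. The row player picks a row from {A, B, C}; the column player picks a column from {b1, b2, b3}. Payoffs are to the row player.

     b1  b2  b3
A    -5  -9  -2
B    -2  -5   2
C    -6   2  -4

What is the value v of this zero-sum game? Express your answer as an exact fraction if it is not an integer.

Row minima: A → -9, B → -5, C → -6; maximin = -5.
Column maxima: b1 → -2, b2 → 2, b3 → 2; minimax = -2.
-5 ≠ -2, so there is no saddle point; optimal play is mixed.
A is strictly dominated by B, so the row player never plays it.
b3 is strictly dominated by b1 (it gives the row player strictly more in every row), so the column player never plays it.
On the remaining 2×2 (B, C vs b1, b2):
Let the row player play B with probability p. Expected payoff against b1: (-2)p + (-6)(1−p) = 4p − 6; against b2: (-5)p + 2(1−p) = −7p + 2.
Setting these equal: 4p − 6 = −7p + 2 ⇒ 11p = 8 ⇒ p = 8/11, and the value is (4)·(8/11) − 6 = -34/11.
For the column player: with q = P(b1), equating B's and C's payoffs gives 3q − 5 = −8q + 2 ⇒ q = 7/11.

-34/11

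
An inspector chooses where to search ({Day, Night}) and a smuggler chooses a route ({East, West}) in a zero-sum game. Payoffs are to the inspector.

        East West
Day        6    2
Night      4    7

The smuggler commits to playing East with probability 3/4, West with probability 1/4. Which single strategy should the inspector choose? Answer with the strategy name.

Expected payoff of Day: (3/4)·6 + (1/4)·2 = 5.
Expected payoff of Night: (3/4)·4 + (1/4)·7 = 19/4.
The largest is 5, so the inspector's best response is Day.

Day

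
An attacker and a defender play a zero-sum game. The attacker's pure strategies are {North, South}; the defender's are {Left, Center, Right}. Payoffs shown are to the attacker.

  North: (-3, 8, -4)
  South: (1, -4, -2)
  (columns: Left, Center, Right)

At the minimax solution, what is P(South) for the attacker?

6/7

Row minima: North → -4, South → -4; maximin = -4.
Column maxima: Left → 1, Center → 8, Right → -2; minimax = -2.
-4 ≠ -2, so there is no saddle point; optimal play is mixed.
Left is strictly dominated by Right (it gives the attacker strictly more in every row), so the defender never plays it.
On the remaining 2×2 (North, South vs Center, Right):
Let the attacker play North with probability p. Expected payoff against Center: 8p + (-4)(1−p) = 12p − 4; against Right: (-4)p + (-2)(1−p) = −2p − 2.
Setting these equal: 12p − 4 = −2p − 2 ⇒ 14p = 2 ⇒ p = 1/7, and the value is (12)·(1/7) − 4 = -16/7.
For the defender: with q = P(Center), equating North's and South's payoffs gives 12q − 4 = −2q − 2 ⇒ q = 1/7.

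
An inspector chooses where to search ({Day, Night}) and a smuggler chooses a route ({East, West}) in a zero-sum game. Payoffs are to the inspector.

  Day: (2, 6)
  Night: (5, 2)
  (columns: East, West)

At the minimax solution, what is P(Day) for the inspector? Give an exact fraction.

3/7

Row minima: Day → 2, Night → 2; maximin = 2.
Column maxima: East → 5, West → 6; minimax = 5.
2 ≠ 5, so there is no saddle point; optimal play is mixed.
Let the inspector play Day with probability p. Expected payoff against East: 2p + 5(1−p) = −3p + 5; against West: 6p + 2(1−p) = 4p + 2.
Setting these equal: −3p + 5 = 4p + 2 ⇒ −7p = -3 ⇒ p = 3/7, and the value is (-3)·(3/7) + 5 = 26/7.
For the smuggler: with q = P(East), equating Day's and Night's payoffs gives −4q + 6 = 3q + 2 ⇒ q = 4/7.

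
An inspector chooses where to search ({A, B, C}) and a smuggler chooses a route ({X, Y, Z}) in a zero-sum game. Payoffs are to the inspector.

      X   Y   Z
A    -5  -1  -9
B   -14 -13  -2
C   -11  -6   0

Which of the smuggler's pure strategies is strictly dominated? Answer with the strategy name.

X holds the inspector's payoff strictly below Y in every row: -5 < -1, -14 < -13, -11 < -6.
So Y is strictly dominated for the smuggler.

Y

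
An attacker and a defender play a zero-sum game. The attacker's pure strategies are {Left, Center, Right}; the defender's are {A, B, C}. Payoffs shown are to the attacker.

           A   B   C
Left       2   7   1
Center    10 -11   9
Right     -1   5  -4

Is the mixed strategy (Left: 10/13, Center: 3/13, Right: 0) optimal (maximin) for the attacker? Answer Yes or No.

Against A this mix gives (10/13)·2 + (3/13)·10 = 50/13.
Against B this mix gives (10/13)·7 + (3/13)·(-11) = 37/13.
Against C this mix gives (10/13)·1 + (3/13)·9 = 37/13.
All of the defender's active replies (B, C) yield 37/13, and no column does worse for the attacker. The mix makes the defender indifferent and guarantees 37/13, so it is optimal.

Yes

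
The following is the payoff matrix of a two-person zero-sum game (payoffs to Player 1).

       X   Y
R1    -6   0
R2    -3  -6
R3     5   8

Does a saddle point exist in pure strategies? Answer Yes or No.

Row minima: R1 → -6, R2 → -6, R3 → 5; maximin = 5.
Column maxima: X → 5, Y → 8; minimax = 5.
maximin = minimax = 5, so a saddle point exists.

Yes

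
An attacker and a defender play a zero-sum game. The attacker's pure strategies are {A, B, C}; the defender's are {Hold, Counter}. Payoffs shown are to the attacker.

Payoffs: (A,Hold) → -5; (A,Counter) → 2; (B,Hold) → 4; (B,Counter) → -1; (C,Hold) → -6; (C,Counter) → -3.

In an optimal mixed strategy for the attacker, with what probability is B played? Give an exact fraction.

Row minima: A → -5, B → -1, C → -6; maximin = -1.
Column maxima: Hold → 4, Counter → 2; minimax = 2.
-1 ≠ 2, so there is no saddle point; optimal play is mixed.
C is strictly dominated by A, so the attacker never plays it.
On the remaining 2×2 (A, B vs Hold, Counter):
Let the attacker play A with probability p. Expected payoff against Hold: (-5)p + 4(1−p) = −9p + 4; against Counter: 2p + (-1)(1−p) = 3p − 1.
Setting these equal: −9p + 4 = 3p − 1 ⇒ −12p = -5 ⇒ p = 5/12, and the value is (-9)·(5/12) + 4 = 1/4.
For the defender: with q = P(Hold), equating A's and B's payoffs gives −7q + 2 = 5q − 1 ⇒ q = 1/4.

7/12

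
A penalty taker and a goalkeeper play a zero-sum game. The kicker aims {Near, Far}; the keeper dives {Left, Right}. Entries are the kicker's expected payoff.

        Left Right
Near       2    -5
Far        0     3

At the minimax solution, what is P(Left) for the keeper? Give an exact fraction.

Row minima: Near → -5, Far → 0; maximin = 0.
Column maxima: Left → 2, Right → 3; minimax = 2.
0 ≠ 2, so there is no saddle point; optimal play is mixed.
Let the kicker play Near with probability p. Expected payoff against Left: 2p + 0(1−p) = 2p; against Right: (-5)p + 3(1−p) = −8p + 3.
Setting these equal: 2p = −8p + 3 ⇒ 10p = 3 ⇒ p = 3/10, and the value is (2)·(3/10) = 3/5.
For the keeper: with q = P(Left), equating Near's and Far's payoffs gives 7q − 5 = −3q + 3 ⇒ q = 4/5.

4/5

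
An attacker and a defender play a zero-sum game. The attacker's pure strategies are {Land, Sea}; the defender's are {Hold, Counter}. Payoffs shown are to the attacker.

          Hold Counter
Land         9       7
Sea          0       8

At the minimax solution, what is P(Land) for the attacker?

4/5

Row minima: Land → 7, Sea → 0; maximin = 7.
Column maxima: Hold → 9, Counter → 8; minimax = 8.
7 ≠ 8, so there is no saddle point; optimal play is mixed.
Let the attacker play Land with probability p. Expected payoff against Hold: 9p + 0(1−p) = 9p; against Counter: 7p + 8(1−p) = −p + 8.
Setting these equal: 9p = −p + 8 ⇒ 10p = 8 ⇒ p = 4/5, and the value is (9)·(4/5) = 36/5.
For the defender: with q = P(Hold), equating Land's and Sea's payoffs gives 2q + 7 = −8q + 8 ⇒ q = 1/10.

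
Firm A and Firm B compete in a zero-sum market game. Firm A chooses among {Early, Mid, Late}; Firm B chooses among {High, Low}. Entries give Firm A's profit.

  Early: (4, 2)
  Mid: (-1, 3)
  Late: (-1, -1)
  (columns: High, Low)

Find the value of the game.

7/3

Row minima: Early → 2, Mid → -1, Late → -1; maximin = 2.
Column maxima: High → 4, Low → 3; minimax = 3.
2 ≠ 3, so there is no saddle point; optimal play is mixed.
Late is strictly dominated by Early, so Firm A never plays it.
On the remaining 2×2 (Early, Mid vs High, Low):
Let Firm A play Early with probability p. Expected payoff against High: 4p + (-1)(1−p) = 5p − 1; against Low: 2p + 3(1−p) = −p + 3.
Setting these equal: 5p − 1 = −p + 3 ⇒ 6p = 4 ⇒ p = 2/3, and the value is (5)·(2/3) − 1 = 7/3.
For Firm B: with q = P(High), equating Early's and Mid's payoffs gives 2q + 2 = −4q + 3 ⇒ q = 1/6.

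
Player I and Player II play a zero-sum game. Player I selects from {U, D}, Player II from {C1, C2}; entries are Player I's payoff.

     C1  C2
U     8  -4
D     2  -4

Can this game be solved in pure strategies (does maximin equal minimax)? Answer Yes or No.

Row minima: U → -4, D → -4; maximin = -4.
Column maxima: C1 → 8, C2 → -4; minimax = -4.
maximin = minimax = -4, so a saddle point exists.

Yes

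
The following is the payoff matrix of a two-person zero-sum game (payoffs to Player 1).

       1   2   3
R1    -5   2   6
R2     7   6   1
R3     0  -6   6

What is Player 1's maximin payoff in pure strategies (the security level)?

Row minima: R1 → -5, R2 → 1, R3 → -6.
The best of these is 1.

1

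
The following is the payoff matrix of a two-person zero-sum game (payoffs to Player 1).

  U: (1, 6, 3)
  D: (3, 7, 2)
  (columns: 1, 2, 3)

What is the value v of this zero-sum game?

7/3

Row minima: U → 1, D → 2; maximin = 2.
Column maxima: 1 → 3, 2 → 7, 3 → 3; minimax = 3.
2 ≠ 3, so there is no saddle point; optimal play is mixed.
2 is strictly dominated by 1 (it gives Player 1 strictly more in every row), so Player 2 never plays it.
On the remaining 2×2 (U, D vs 1, 3):
Let Player 1 play U with probability p. Expected payoff against 1: 1p + 3(1−p) = −2p + 3; against 3: 3p + 2(1−p) = p + 2.
Setting these equal: −2p + 3 = p + 2 ⇒ −3p = -1 ⇒ p = 1/3, and the value is (-2)·(1/3) + 3 = 7/3.
For Player 2: with q = P(1), equating U's and D's payoffs gives −2q + 3 = q + 2 ⇒ q = 1/3.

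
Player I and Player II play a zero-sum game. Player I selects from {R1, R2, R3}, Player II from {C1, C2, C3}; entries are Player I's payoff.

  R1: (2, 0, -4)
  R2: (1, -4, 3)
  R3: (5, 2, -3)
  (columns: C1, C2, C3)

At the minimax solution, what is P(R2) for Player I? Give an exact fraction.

5/12

Row minima: R1 → -4, R2 → -4, R3 → -3; maximin = -3.
Column maxima: C1 → 5, C2 → 2, C3 → 3; minimax = 2.
-3 ≠ 2, so there is no saddle point; optimal play is mixed.
R1 is strictly dominated by R3, so Player I never plays it.
C1 is strictly dominated by C2 (it gives Player I strictly more in every row), so Player II never plays it.
On the remaining 2×2 (R2, R3 vs C2, C3):
Let Player I play R2 with probability p. Expected payoff against C2: (-4)p + 2(1−p) = −6p + 2; against C3: 3p + (-3)(1−p) = 6p − 3.
Setting these equal: −6p + 2 = 6p − 3 ⇒ −12p = -5 ⇒ p = 5/12, and the value is (-6)·(5/12) + 2 = -1/2.
For Player II: with q = P(C2), equating R2's and R3's payoffs gives −7q + 3 = 5q − 3 ⇒ q = 1/2.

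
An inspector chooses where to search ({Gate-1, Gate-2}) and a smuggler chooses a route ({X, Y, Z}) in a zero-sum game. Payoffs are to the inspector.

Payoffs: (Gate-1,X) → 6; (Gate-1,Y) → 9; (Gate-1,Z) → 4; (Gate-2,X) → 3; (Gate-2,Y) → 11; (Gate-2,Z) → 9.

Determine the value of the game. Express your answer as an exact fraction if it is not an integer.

Row minima: Gate-1 → 4, Gate-2 → 3; maximin = 4.
Column maxima: X → 6, Y → 11, Z → 9; minimax = 6.
4 ≠ 6, so there is no saddle point; optimal play is mixed.
Y is strictly dominated by X (it gives the inspector strictly more in every row), so the smuggler never plays it.
On the remaining 2×2 (Gate-1, Gate-2 vs X, Z):
Let the inspector play Gate-1 with probability p. Expected payoff against X: 6p + 3(1−p) = 3p + 3; against Z: 4p + 9(1−p) = −5p + 9.
Setting these equal: 3p + 3 = −5p + 9 ⇒ 8p = 6 ⇒ p = 3/4, and the value is (3)·(3/4) + 3 = 21/4.
For the smuggler: with q = P(X), equating Gate-1's and Gate-2's payoffs gives 2q + 4 = −6q + 9 ⇒ q = 5/8.

21/4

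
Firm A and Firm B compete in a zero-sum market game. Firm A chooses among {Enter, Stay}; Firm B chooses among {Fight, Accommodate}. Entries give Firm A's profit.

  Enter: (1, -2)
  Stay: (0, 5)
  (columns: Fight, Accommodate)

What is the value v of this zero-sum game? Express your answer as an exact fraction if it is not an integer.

Row minima: Enter → -2, Stay → 0; maximin = 0.
Column maxima: Fight → 1, Accommodate → 5; minimax = 1.
0 ≠ 1, so there is no saddle point; optimal play is mixed.
Let Firm A play Enter with probability p. Expected payoff against Fight: 1p + 0(1−p) = p; against Accommodate: (-2)p + 5(1−p) = −7p + 5.
Setting these equal: p = −7p + 5 ⇒ 8p = 5 ⇒ p = 5/8, and the value is (1)·(5/8) = 5/8.
For Firm B: with q = P(Fight), equating Enter's and Stay's payoffs gives 3q − 2 = −5q + 5 ⇒ q = 7/8.

5/8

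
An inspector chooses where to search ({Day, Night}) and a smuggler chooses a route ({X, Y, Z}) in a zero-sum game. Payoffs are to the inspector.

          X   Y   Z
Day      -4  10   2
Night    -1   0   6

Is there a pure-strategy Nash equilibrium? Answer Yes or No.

Yes

Row minima: Day → -4, Night → -1; maximin = -1.
Column maxima: X → -1, Y → 10, Z → 6; minimax = -1.
maximin = minimax = -1, so a saddle point exists.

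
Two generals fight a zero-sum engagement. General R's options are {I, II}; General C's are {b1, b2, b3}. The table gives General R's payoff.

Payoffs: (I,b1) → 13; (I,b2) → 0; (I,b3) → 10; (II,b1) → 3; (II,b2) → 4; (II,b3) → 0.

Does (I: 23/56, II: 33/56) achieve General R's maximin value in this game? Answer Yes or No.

Against b1 this mix gives (23/56)·13 + (33/56)·3 = 199/28.
Against b2 this mix gives (23/56)·0 + (33/56)·4 = 33/14.
Against b3 this mix gives (23/56)·10 + (33/56)·0 = 115/28.
General C will play b2, holding General R to 33/14. Shifting weight toward the row that does better against b2 would raise this floor (the equalizing mix achieves 20/7 against both b2 and b3), so the proposed strategy is not optimal.

No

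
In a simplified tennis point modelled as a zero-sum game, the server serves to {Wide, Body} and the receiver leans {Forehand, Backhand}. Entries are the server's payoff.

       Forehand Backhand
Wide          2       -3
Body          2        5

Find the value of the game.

Row minima: Wide → -3, Body → 2; maximin = 2.
Column maxima: Forehand → 2, Backhand → 5; minimax = 2.
Since maximin = minimax = 2, there is a saddle point and the value is 2.

2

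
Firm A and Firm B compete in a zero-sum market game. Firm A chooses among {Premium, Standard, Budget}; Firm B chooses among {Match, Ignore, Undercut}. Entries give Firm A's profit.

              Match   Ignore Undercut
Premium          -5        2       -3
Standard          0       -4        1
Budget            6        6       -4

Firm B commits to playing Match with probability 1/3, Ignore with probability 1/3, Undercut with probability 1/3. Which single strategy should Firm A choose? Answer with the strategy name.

Budget

Expected payoff of Premium: (1/3)·(-5) + (1/3)·2 + (1/3)·(-3) = -2.
Expected payoff of Standard: (1/3)·0 + (1/3)·(-4) + (1/3)·1 = -1.
Expected payoff of Budget: (1/3)·6 + (1/3)·6 + (1/3)·(-4) = 8/3.
The largest is 8/3, so Firm A's best response is Budget.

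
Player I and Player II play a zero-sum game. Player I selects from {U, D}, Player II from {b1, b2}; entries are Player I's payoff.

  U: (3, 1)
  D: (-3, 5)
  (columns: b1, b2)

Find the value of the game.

Row minima: U → 1, D → -3; maximin = 1.
Column maxima: b1 → 3, b2 → 5; minimax = 3.
1 ≠ 3, so there is no saddle point; optimal play is mixed.
Let Player I play U with probability p. Expected payoff against b1: 3p + (-3)(1−p) = 6p − 3; against b2: 1p + 5(1−p) = −4p + 5.
Setting these equal: 6p − 3 = −4p + 5 ⇒ 10p = 8 ⇒ p = 4/5, and the value is (6)·(4/5) − 3 = 9/5.
For Player II: with q = P(b1), equating U's and D's payoffs gives 2q + 1 = −8q + 5 ⇒ q = 2/5.

9/5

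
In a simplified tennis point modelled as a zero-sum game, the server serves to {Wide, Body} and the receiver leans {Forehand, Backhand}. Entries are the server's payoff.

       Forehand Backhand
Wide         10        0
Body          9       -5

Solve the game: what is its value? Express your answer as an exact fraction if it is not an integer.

0

Row minima: Wide → 0, Body → -5; maximin = 0.
Column maxima: Forehand → 10, Backhand → 0; minimax = 0.
Since maximin = minimax = 0, there is a saddle point and the value is 0.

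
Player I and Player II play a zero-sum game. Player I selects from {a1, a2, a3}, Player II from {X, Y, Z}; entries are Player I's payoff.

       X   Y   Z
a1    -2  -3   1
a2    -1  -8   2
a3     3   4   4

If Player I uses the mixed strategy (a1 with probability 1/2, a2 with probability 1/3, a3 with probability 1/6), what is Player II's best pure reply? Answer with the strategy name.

Y

If Player II plays X, Player I's expected payoff is (1/2)·(-2) + (1/3)·(-1) + (1/6)·3 = -5/6.
If Player II plays Y, Player I's expected payoff is (1/2)·(-3) + (1/3)·(-8) + (1/6)·4 = -7/2.
If Player II plays Z, Player I's expected payoff is (1/2)·1 + (1/3)·2 + (1/6)·4 = 11/6.
Player II minimizes Player I's payoff; the smallest is -7/2, so the best response is Y.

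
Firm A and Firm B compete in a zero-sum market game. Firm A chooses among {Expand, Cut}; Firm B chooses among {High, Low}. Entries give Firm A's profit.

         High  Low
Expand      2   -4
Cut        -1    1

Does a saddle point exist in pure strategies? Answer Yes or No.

No

Row minima: Expand → -4, Cut → -1; maximin = -1.
Column maxima: High → 2, Low → 1; minimax = 1.
-1 ≠ 1, so no pure-strategy equilibrium exists.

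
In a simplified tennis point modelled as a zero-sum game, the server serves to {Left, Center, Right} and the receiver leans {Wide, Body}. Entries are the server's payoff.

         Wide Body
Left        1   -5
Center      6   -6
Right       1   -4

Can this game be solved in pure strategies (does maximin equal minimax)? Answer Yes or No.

Yes

Row minima: Left → -5, Center → -6, Right → -4; maximin = -4.
Column maxima: Wide → 6, Body → -4; minimax = -4.
maximin = minimax = -4, so a saddle point exists.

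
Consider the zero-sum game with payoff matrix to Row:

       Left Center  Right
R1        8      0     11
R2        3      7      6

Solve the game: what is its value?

14/3

Row minima: R1 → 0, R2 → 3; maximin = 3.
Column maxima: Left → 8, Center → 7, Right → 11; minimax = 7.
3 ≠ 7, so there is no saddle point; optimal play is mixed.
Right is strictly dominated by Left (it gives Row strictly more in every row), so Column never plays it.
On the remaining 2×2 (R1, R2 vs Left, Center):
Let Row play R1 with probability p. Expected payoff against Left: 8p + 3(1−p) = 5p + 3; against Center: 0p + 7(1−p) = −7p + 7.
Setting these equal: 5p + 3 = −7p + 7 ⇒ 12p = 4 ⇒ p = 1/3, and the value is (5)·(1/3) + 3 = 14/3.
For Column: with q = P(Left), equating R1's and R2's payoffs gives 8q = −4q + 7 ⇒ q = 7/12.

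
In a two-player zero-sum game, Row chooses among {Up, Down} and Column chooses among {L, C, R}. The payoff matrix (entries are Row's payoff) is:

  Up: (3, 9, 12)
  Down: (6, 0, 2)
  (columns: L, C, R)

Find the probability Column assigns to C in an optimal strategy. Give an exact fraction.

Row minima: Up → 3, Down → 0; maximin = 3.
Column maxima: L → 6, C → 9, R → 12; minimax = 6.
3 ≠ 6, so there is no saddle point; optimal play is mixed.
R is strictly dominated by C (it gives Row strictly more in every row), so Column never plays it.
On the remaining 2×2 (Up, Down vs L, C):
Let Row play Up with probability p. Expected payoff against L: 3p + 6(1−p) = −3p + 6; against C: 9p + 0(1−p) = 9p.
Setting these equal: −3p + 6 = 9p ⇒ −12p = -6 ⇒ p = 1/2, and the value is (-3)·(1/2) + 6 = 9/2.
For Column: with q = P(L), equating Up's and Down's payoffs gives −6q + 9 = 6q ⇒ q = 3/4.

1/4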